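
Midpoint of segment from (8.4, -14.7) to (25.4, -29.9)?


Mx = (8.4 + 25.4)/2 = 33.8/2 = 16.9000
My = (-14.7 - 29.9)/2 = -44.6/2 = -22.3000

(16.9000, -22.3000)


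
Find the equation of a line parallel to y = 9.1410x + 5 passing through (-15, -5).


Parallel lines have equal slopes.
m2 = 9.1410
b2 = -5 - 9.1410*(-15) = 132.1150

y = 9.1410x + 132.1150


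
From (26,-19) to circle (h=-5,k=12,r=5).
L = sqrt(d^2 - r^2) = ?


d = sqrt((26+ 5)^2 + (-19-12)^2) = sqrt(961+961) = 43.8406
L = sqrt(1922.0000 - 25) = sqrt(1897.0000) = 43.5546

43.5546


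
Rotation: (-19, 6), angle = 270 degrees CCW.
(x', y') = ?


cos(270) = 0, sin(270) = -1
x' = -19*0 - 6*(-1) = 6
y' = -19*(-1) + 6*0 = 19

(6, 19)


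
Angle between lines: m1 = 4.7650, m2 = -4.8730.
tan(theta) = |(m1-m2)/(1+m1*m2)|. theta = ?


m1-m2 = 9.638
1+m1*m2 = -22.219845
tan(theta) = |9.638/(-22.219845)| = 0.433756
theta = arctan(|9.638/(-22.219845)|) = 23.4491 degrees (acute angle)

23.4491 degrees


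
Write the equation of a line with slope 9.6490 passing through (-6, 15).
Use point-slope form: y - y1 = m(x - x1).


y - 15 = 9.6490(x + 6)
y = 9.6490x + 15 - 9.6490*(-6)
y = 9.6490x + 72.8940

y = 9.6490x + 72.8940


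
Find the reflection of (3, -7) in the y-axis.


Reflection rule for y-axis: (-x, y)
(3, -7) -> (-3, -7)

(-3, -7)


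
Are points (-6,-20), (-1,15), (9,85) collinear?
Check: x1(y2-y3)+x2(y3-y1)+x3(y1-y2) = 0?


-6*(15-85) - 1*(85+ 20) + 9*(-20-15)
= 420 - 105 - 315 = 0

Yes, collinear (determinant = 0)


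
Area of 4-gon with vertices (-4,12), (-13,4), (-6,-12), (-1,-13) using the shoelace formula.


sum(xi*y_{i+1}) = -4*4 - 13*(-12) - 6*(-13) - 1*12 = 206
sum(yi*x_{i+1}) = 12*(-13) + 4*(-6) - 12*(-1) - 13*(-4) = -116
Area = |206 + 116|/2 = 322/2 = 161.0000

161.0000 sq units


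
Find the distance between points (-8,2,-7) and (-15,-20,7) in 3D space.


dx=-7, dy=-22, dz=14
d = sqrt(49+484+196) = sqrt(729) = 27.0000

27.0000


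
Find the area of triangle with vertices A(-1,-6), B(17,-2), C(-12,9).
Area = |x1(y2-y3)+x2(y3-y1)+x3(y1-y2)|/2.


-1*(-2-9) = 11
17*(9+ 6) = 255
-12*(-6+ 2) = 48
sum = 314
Area = |314|/2 = 157.0000

157.0000 sq units


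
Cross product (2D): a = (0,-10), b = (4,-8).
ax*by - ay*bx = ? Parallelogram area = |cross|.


cross = 0*(-8) + 10*4 = 0 + 40 = 40
Parallelogram area = |40| = 40

cross = 40, parallelogram area = 40


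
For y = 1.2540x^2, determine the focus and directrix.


a = 1.2540
1/(4a) = 0.1994
Focus = (0, 0.1994)
Directrix: y = -0.1994

Focus = (0, 0.1994), Directrix: y = -0.1994


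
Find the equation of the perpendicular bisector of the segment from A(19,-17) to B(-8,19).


Midpoint = (5.5, 1)
Slope of AB = dy/dx = 36/(-27) = -1.3333
Perp slope = -dx/dy = 27/36 = 0.7500
b = My - (perp slope)*Mx = 1 + (-27*5.5)/36 = 1 - 4.1250 = -3.1250

y = 0.7500x - 3.1250


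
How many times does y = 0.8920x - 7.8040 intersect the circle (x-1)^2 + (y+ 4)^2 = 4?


Substitute y = 0.8920x - 7.8040: (x-1)^2 + (0.8920x- 7.8040+ 4)^2 = 4
Expand to Ax^2 + Bx + C = 0, where b-k = -3.804
A = 1+m^2 = 1.795664
B = 2(m(b-k) - h) = 2(0.8920*(-3.804) - 1) = -8.786336
C = h^2 + (b-k)^2 - r^2 = 1 + 14.470416 - 4 = 11.470416
disc = B^2-4AC = 77.1997 - 82.3881 = -5.1884
disc < 0

0 intersection points


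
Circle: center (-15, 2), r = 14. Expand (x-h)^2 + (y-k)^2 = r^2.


(x+ 15)^2 + (y-2)^2 = 14^2
D = -2h = 30, E = -2k = -4
F = h^2+k^2-r^2 = 225+4-196 = 33

x^2 + y^2 + 30x - 4y + 33 = 0


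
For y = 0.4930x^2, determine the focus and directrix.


a = 0.4930
1/(4a) = 0.5071
Focus = (0, 0.5071)
Directrix: y = -0.5071

Focus = (0, 0.5071), Directrix: y = -0.5071


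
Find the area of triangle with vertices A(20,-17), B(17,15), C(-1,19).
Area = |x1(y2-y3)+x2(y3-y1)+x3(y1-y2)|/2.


20*(15-19) = -80
17*(19+ 17) = 612
-1*(-17-15) = 32
sum = 564
Area = |564|/2 = 282.0000

282.0000 sq units


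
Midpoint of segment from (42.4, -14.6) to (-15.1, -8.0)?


Mx = (42.4 - 15.1)/2 = 27.3/2 = 13.6500
My = (-14.6 - 8.0)/2 = -22.6/2 = -11.3000

(13.6500, -11.3000)


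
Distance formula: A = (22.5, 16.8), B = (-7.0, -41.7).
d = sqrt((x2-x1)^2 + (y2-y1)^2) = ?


dx = -7.0 - 22.5 = -29.5
dy = -41.7 - 16.8 = -58.5
d = sqrt(870.25 + 3422.25) = sqrt(4292.5) = 65.5172

65.5172


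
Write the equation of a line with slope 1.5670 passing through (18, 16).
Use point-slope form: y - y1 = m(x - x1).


y - 16 = 1.5670(x - 18)
y = 1.5670x + 16 - 1.5670*18
y = 1.5670x - 12.2060

y = 1.5670x - 12.2060


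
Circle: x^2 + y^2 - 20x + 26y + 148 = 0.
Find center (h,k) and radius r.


h = -D/2 = 20/2 = 10
k = -E/2 = -26/2 = -13
r^2 = h^2 + k^2 - F = 100 + 169 - 148 = 121
r = 11

Center (10, -13), radius = 11


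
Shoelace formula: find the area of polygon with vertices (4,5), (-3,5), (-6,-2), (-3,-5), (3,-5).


sum(xi*y_{i+1}) = 4*5 - 3*(-2) - 6*(-5) - 3*(-5) + 3*5 = 86
sum(yi*x_{i+1}) = 5*(-3) + 5*(-6) - 2*(-3) - 5*3 - 5*4 = -74
Area = |86 + 74|/2 = 160/2 = 80.0000

80.0000 sq units


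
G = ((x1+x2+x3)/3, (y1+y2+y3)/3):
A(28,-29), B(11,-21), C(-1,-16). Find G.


Gx = (28+11- 1)/3 = 38/3 = 12.6667
Gy = (-29- 21- 16)/3 = -66/3 = -22.0000

G = (12.6667, -22.0000)


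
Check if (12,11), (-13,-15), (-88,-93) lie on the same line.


12*(-15+ 93) - 13*(-93-11) - 88*(11+ 15)
= 936 + 1352 - 2288 = 0

Yes, collinear (determinant = 0)


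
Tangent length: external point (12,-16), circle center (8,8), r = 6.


d = sqrt((12-8)^2 + (-16-8)^2) = sqrt(16+576) = 24.3311
L = sqrt(592.0000 - 36) = sqrt(556.0000) = 23.5797

23.5797


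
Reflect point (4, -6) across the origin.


Reflection rule for origin: (-x, -y)
(4, -6) -> (-4, 6)

(-4, 6)


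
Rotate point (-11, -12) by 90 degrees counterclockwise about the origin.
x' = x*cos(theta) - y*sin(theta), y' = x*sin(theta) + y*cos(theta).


cos(90) = 0, sin(90) = 1
x' = -11*0 + 12*1 = 12
y' = -11*1 - 12*0 = -11

(12, -11)


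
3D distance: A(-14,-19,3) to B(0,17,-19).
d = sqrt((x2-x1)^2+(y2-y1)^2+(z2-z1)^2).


dx=14, dy=36, dz=-22
d = sqrt(196+1296+484) = sqrt(1976) = 44.4522

44.4522


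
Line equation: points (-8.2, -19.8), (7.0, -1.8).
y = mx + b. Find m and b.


m = (18.0)/(15.2) = 1.1842
b = y1 - m*x1 = -19.8 - (18.0*(-8.2))/(15.2) = -19.8 + 9.7105 = -10.0895

y = 1.1842x - 10.0895


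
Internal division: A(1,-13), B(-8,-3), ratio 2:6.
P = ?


Px = (2*(-8) + 6*1)/8 = -10/8 = -1.2500
Py = (2*(-3) + 6*(-13))/8 = -84/8 = -10.5000

P = (-1.2500, -10.5000)


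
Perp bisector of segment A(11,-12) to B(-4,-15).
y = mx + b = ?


Midpoint = (3.5, -13.5)
Slope of AB = dy/dx = -3/(-15) = 0.2000
Perp slope = -dx/dy = -15/3 = -5.0000
b = My - (perp slope)*Mx = -13.5 + (-15*3.5)/(-3) = -13.5 + 17.5000 = 4.0000

y = -5.0000x + 4.0000


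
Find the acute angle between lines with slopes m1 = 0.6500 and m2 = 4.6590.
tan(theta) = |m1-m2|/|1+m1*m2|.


m1-m2 = -4.009
1+m1*m2 = 4.02835
tan(theta) = |-4.009/4.02835| = 0.995197
theta = arctan(|-4.009/4.02835|) = 44.8621 degrees (acute angle)

44.8621 degrees


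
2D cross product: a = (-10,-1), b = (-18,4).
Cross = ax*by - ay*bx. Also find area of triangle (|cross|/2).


cross = -10*4 + 1*(-18) = -40 - 18 = -58
Triangle area = |-58|/2 = 58/2 = 29.0000

cross = -58, triangle area = 29.0000


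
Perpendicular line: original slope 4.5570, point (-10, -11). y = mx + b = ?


Perpendicular slope = -1/m1 = -1/4.5570 = -0.2194
b2 = y0 - m2*x0 = -11 - 10/4.5570 = -11 - 2.1944 = -13.1944

y = -0.2194x - 13.1944


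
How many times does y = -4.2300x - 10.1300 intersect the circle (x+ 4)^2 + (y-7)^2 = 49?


Substitute y = -4.2300x - 10.1300: (x+ 4)^2 + (-4.2300x- 10.1300-7)^2 = 49
Expand to Ax^2 + Bx + C = 0, where b-k = -17.13
A = 1+m^2 = 18.8929
B = 2(m(b-k) - h) = 2(-4.2300*(-17.13) + 4) = 152.9198
C = h^2 + (b-k)^2 - r^2 = 16 + 293.4369 - 49 = 260.4369
disc = B^2-4AC = 23384.4652 - 19681.6332 = 3702.8320
disc > 0

2 intersection points


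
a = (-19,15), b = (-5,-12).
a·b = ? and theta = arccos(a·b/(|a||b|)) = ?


a·b = -19*(-5) + 15*(-12) = 95 - 180 = -85
|a| = sqrt(361+225) = 24.2074
|b| = sqrt(25+144) = 13.0000
cos(theta) = -85/(sqrt(586)*sqrt(169)) = -85/sqrt(99034) = -0.270101
theta = arccos(-85/sqrt(99034)) = 105.6703 degrees

a·b = -85, theta = 105.6703 deg


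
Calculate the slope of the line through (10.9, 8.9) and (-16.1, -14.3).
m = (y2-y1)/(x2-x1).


dy = -14.3 - 8.9 = -23.2
dx = -16.1 - 10.9 = -27.0
m = -23.2/(-27.0) = 0.8593

m = 0.8593


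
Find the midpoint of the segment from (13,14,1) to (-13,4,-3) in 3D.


Mx = (13- 13)/2 = 0
My = (14+4)/2 = 9.0000
Mz = (1- 3)/2 = -1.0000

M = (0, 9.0000, -1.0000)


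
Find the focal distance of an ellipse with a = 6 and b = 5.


c^2 = 6^2 - 5^2 = 36 - 25 = 11
c = sqrt(11) = 3.3166

c = 3.3166


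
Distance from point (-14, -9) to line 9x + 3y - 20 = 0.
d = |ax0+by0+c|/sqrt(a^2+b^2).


|9*(-14) + 3*(-9) - 20| = |-173| = 173
sqrt(81 + 9) = sqrt(90) = 9.4868
d = 173/sqrt(90) = 18.2358

18.2358


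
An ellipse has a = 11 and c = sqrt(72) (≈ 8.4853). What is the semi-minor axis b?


b^2 = 11^2 - (sqrt(72))^2 = 121 - 72 = 49
b = sqrt(49) = 7

b = 7


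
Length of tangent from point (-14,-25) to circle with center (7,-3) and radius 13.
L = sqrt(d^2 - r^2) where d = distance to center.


d = sqrt((-14-7)^2 + (-25+ 3)^2) = sqrt(441+484) = 30.4138
L = sqrt(925.0000 - 169) = sqrt(756.0000) = 27.4955

27.4955


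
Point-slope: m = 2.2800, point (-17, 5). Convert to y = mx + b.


y - 5 = 2.2800(x + 17)
y = 2.2800x + 5 - 2.2800*(-17)
y = 2.2800x + 43.7600

y = 2.2800x + 43.7600


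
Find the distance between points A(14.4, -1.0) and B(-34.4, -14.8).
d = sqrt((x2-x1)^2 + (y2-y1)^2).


dx = -34.4 - 14.4 = -48.8
dy = -14.8 + 1.0 = -13.8
d = sqrt(2381.44 + 190.44) = sqrt(2571.88) = 50.7137

50.7137


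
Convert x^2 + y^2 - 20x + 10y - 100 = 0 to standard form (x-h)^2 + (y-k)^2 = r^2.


h = -D/2 = 20/2 = 10
k = -E/2 = -10/2 = -5
r^2 = h^2 + k^2 - F = 100 + 25 + 100 = 225
r = 15

Center (10, -5), radius = 15


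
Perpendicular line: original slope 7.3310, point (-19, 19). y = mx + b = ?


Perpendicular slope = -1/m1 = -1/7.3310 = -0.1364
b2 = y0 - m2*x0 = 19 - 19/7.3310 = 19 - 2.5917 = 16.4083

y = -0.1364x + 16.4083


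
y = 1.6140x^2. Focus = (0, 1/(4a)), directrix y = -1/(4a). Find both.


a = 1.6140
1/(4a) = 0.1549
Focus = (0, 0.1549)
Directrix: y = -0.1549

Focus = (0, 0.1549), Directrix: y = -0.1549


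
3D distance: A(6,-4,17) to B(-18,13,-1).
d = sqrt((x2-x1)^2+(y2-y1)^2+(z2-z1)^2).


dx=-24, dy=17, dz=-18
d = sqrt(576+289+324) = sqrt(1189) = 34.4819

34.4819


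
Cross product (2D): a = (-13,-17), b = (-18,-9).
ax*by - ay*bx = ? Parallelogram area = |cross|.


cross = -13*(-9) + 17*(-18) = 117 - 306 = -189
Parallelogram area = |-189| = 189

cross = -189, parallelogram area = 189


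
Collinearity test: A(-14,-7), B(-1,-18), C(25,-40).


-14*(-18+ 40) - 1*(-40+ 7) + 25*(-7+ 18)
= -308 + 33 + 275 = 0

Yes, collinear (determinant = 0)


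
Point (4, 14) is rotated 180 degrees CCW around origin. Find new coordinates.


cos(180) = -1, sin(180) = 0
x' = 4*(-1) - 14*0 = -4
y' = 4*0 + 14*(-1) = -14

(-4, -14)


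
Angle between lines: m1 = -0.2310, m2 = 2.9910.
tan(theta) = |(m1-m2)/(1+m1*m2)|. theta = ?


m1-m2 = -3.222
1+m1*m2 = 0.309079
tan(theta) = |-3.222/0.309079| = 10.424519
theta = arctan(|-3.222/0.309079|) = 84.5205 degrees (acute angle)

84.5205 degrees


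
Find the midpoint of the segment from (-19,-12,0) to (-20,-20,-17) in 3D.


Mx = (-19- 20)/2 = -19.5000
My = (-12- 20)/2 = -16.0000
Mz = (0- 17)/2 = -8.5000

M = (-19.5000, -16.0000, -8.5000)


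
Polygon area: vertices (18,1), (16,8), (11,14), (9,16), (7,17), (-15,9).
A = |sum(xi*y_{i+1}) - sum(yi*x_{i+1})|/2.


sum(xi*y_{i+1}) = 18*8 + 16*14 + 11*16 + 9*17 + 7*9 - 15*1 = 745
sum(yi*x_{i+1}) = 1*16 + 8*11 + 14*9 + 16*7 + 17*(-15) + 9*18 = 249
Area = |745 - 249|/2 = 496/2 = 248.0000

248.0000 sq units


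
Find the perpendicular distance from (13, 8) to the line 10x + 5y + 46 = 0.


|10*13 + 5*8 + 46| = |216| = 216
sqrt(100 + 25) = sqrt(125) = 11.1803
d = 216/sqrt(125) = 19.3196

19.3196


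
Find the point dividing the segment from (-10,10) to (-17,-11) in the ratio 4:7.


Px = (4*(-17) + 7*(-10))/11 = -138/11 = -12.5455
Py = (4*(-11) + 7*10)/11 = 26/11 = 2.3636

P = (-12.5455, 2.3636)


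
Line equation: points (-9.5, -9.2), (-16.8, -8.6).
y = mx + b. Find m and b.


m = (0.6)/(-7.3) = -0.0822
b = y1 - m*x1 = -9.2 - (0.6*(-9.5))/(-7.3) = -9.2 - 0.7808 = -9.9808

y = -0.0822x - 9.9808


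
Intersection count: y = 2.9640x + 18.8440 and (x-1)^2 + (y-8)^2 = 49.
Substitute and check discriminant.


Substitute y = 2.9640x + 18.8440: (x-1)^2 + (2.9640x+18.8440-8)^2 = 49
Expand to Ax^2 + Bx + C = 0, where b-k = 10.844
A = 1+m^2 = 9.785296
B = 2(m(b-k) - h) = 2(2.9640*10.844 - 1) = 62.283232
C = h^2 + (b-k)^2 - r^2 = 1 + 117.592336 - 49 = 69.592336
disc = B^2-4AC = 3879.2010 - 2723.9264 = 1155.2746
disc > 0

2 intersection points


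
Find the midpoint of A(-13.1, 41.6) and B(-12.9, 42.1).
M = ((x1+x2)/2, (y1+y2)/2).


Mx = (-13.1 - 12.9)/2 = -26.0/2 = -13.0000
My = (41.6 + 42.1)/2 = 83.7/2 = 41.8500

(-13.0000, 41.8500)


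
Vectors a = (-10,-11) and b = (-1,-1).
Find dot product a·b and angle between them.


a·b = -10*(-1) - 11*(-1) = 10 + 11 = 21
|a| = sqrt(100+121) = 14.8661
|b| = sqrt(1+1) = 1.4142
cos(theta) = 21/(sqrt(221)*sqrt(2)) = 21/sqrt(442) = 0.998868
theta = arccos(21/sqrt(442)) = 2.7263 degrees

a·b = 21, theta = 2.7263 deg


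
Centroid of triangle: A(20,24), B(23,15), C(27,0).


Gx = (20+23+27)/3 = 70/3 = 23.3333
Gy = (24+15+0)/3 = 39/3 = 13.0000

G = (23.3333, 13.0000)


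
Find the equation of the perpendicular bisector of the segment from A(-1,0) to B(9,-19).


Midpoint = (4, -9.5)
Slope of AB = dy/dx = -19/10 = -1.9000
Perp slope = -dx/dy = 10/19 = 0.5263
b = My - (perp slope)*Mx = -9.5 + (10*4)/(-19) = -9.5 - 2.1053 = -11.6053

y = 0.5263x - 11.6053


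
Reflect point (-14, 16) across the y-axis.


Reflection rule for y-axis: (-x, y)
(-14, 16) -> (14, 16)

(14, 16)


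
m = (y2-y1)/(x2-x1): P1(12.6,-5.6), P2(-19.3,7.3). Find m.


dy = 7.3 + 5.6 = 12.9
dx = -19.3 - 12.6 = -31.9
m = 12.9/(-31.9) = -0.4044

m = -0.4044


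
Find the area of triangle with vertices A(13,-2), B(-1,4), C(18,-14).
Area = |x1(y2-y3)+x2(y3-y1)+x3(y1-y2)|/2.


13*(4+ 14) = 234
-1*(-14+ 2) = 12
18*(-2-4) = -108
sum = 138
Area = |138|/2 = 69.0000

69.0000 sq units


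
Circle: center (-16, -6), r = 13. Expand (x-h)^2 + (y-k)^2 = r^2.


(x+ 16)^2 + (y+ 6)^2 = 13^2
D = -2h = 32, E = -2k = 12
F = h^2+k^2-r^2 = 256+36-169 = 123

x^2 + y^2 + 32x + 12y + 123 = 0


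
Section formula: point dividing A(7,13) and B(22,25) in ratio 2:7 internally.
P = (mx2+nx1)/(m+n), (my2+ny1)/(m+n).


Px = (2*22 + 7*7)/9 = 93/9 = 10.3333
Py = (2*25 + 7*13)/9 = 141/9 = 15.6667

P = (10.3333, 15.6667)


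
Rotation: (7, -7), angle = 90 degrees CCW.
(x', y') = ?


cos(90) = 0, sin(90) = 1
x' = 7*0 + 7*1 = 7
y' = 7*1 - 7*0 = 7

(7, 7)


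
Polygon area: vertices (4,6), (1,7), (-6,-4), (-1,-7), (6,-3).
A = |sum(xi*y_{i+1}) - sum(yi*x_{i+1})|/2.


sum(xi*y_{i+1}) = 4*7 + 1*(-4) - 6*(-7) - 1*(-3) + 6*6 = 105
sum(yi*x_{i+1}) = 6*1 + 7*(-6) - 4*(-1) - 7*6 - 3*4 = -86
Area = |105 + 86|/2 = 191/2 = 95.5000

95.5000 sq units


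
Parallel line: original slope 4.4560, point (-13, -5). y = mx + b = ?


Parallel lines have equal slopes.
m2 = 4.4560
b2 = -5 - 4.4560*(-13) = 52.9280

y = 4.4560x + 52.9280


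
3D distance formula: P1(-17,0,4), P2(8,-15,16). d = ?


dx=25, dy=-15, dz=12
d = sqrt(625+225+144) = sqrt(994) = 31.5278

31.5278


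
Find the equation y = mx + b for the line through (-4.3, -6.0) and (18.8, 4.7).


m = (10.7)/(23.1) = 0.4632
b = y1 - m*x1 = -6.0 - (10.7*(-4.3))/(23.1) = -6.0 + 1.9918 = -4.0082

y = 0.4632x - 4.0082


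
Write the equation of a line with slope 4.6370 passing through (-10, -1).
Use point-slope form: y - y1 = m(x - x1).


y + 1 = 4.6370(x + 10)
y = 4.6370x - 1 - 4.6370*(-10)
y = 4.6370x + 45.3700

y = 4.6370x + 45.3700


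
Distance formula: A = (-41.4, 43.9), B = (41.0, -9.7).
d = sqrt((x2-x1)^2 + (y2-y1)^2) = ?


dx = 41.0 + 41.4 = 82.4
dy = -9.7 - 43.9 = -53.6
d = sqrt(6789.76 + 2872.96) = sqrt(9662.72) = 98.2991

98.2991


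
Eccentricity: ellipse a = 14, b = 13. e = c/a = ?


c = sqrt(196-169) = sqrt(27) = 5.1962
e = c/a = sqrt(27)/14 = 0.3712

e = 0.3712


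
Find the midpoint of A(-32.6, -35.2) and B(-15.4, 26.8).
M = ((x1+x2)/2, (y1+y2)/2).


Mx = (-32.6 - 15.4)/2 = -48.0/2 = -24.0000
My = (-35.2 + 26.8)/2 = -8.4/2 = -4.2000

(-24.0000, -4.2000)


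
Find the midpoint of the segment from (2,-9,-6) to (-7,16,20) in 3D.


Mx = (2- 7)/2 = -2.5000
My = (-9+16)/2 = 3.5000
Mz = (-6+20)/2 = 7.0000

M = (-2.5000, 3.5000, 7.0000)


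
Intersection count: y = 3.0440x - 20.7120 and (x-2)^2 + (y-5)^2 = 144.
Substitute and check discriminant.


Substitute y = 3.0440x - 20.7120: (x-2)^2 + (3.0440x- 20.7120-5)^2 = 144
Expand to Ax^2 + Bx + C = 0, where b-k = -25.712
A = 1+m^2 = 10.265936
B = 2(m(b-k) - h) = 2(3.0440*(-25.712) - 2) = -160.534656
C = h^2 + (b-k)^2 - r^2 = 4 + 661.106944 - 144 = 521.106944
disc = B^2-4AC = 25771.3758 - 21398.6021 = 4372.7737
disc > 0

2 intersection points


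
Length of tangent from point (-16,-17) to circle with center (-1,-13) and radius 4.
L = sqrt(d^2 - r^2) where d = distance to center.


d = sqrt((-16+ 1)^2 + (-17+ 13)^2) = sqrt(225+16) = 15.5242
L = sqrt(241.0000 - 16) = sqrt(225.0000) = 15.0000

15.0000


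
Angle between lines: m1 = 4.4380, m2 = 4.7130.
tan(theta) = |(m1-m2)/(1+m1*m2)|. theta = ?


m1-m2 = -0.275
1+m1*m2 = 21.916294
tan(theta) = |-0.275/21.916294| = 0.012548
theta = arctan(|-0.275/21.916294|) = 0.7189 degrees (acute angle)

0.7189 degrees


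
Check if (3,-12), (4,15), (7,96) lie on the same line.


3*(15-96) + 4*(96+ 12) + 7*(-12-15)
= -243 + 432 - 189 = 0

Yes, collinear (determinant = 0)


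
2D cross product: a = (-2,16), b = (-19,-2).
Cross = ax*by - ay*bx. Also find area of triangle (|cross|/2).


cross = -2*(-2) - 16*(-19) = 4 + 304 = 308
Triangle area = |308|/2 = 308/2 = 154.0000

cross = 308, triangle area = 154.0000


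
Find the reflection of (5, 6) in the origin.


Reflection rule for origin: (-x, -y)
(5, 6) -> (-5, -6)

(-5, -6)


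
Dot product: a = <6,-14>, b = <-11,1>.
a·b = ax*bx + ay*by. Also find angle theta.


a·b = 6*(-11) - 14*1 = -66 - 14 = -80
|a| = sqrt(36+196) = 15.2315
|b| = sqrt(121+1) = 11.0454
cos(theta) = -80/(sqrt(232)*sqrt(122)) = -80/sqrt(28304) = -0.475517
theta = arccos(-80/sqrt(28304)) = 118.3930 degrees

a·b = -80, theta = 118.3930 deg


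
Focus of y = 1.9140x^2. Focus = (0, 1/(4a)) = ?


a = 1.9140
4a = 7.6560
focus = (0, 1/7.6560) = (0, 0.1306)

Focus = (0, 0.1306)


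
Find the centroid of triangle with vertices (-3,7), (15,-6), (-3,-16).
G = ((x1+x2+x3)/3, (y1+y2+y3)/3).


Gx = (-3+15- 3)/3 = 9/3 = 3.0000
Gy = (7- 6- 16)/3 = -15/3 = -5.0000

G = (3.0000, -5.0000)


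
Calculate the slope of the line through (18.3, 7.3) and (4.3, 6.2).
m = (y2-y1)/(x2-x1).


dy = 6.2 - 7.3 = -1.1
dx = 4.3 - 18.3 = -14.0
m = -1.1/(-14.0) = 0.0786

m = 0.0786


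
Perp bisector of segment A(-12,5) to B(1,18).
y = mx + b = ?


Midpoint = (-5.5, 11.5)
Slope of AB = dy/dx = 13/13 = 1.0000
Perp slope = -dx/dy = -13/13 = -1.0000
b = My - (perp slope)*Mx = 11.5 + (13*(-5.5))/13 = 11.5 - 5.5000 = 6.0000

y = -1.0000x + 6.0000


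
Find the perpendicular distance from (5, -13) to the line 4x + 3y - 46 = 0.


|4*5 + 3*(-13) - 46| = |-65| = 65
sqrt(16 + 9) = sqrt(25) = 5.0000
d = 65/sqrt(25) = 13.0000

13.0000


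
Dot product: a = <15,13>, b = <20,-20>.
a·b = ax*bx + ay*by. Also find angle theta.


a·b = 15*20 + 13*(-20) = 300 - 260 = 40
|a| = sqrt(225+169) = 19.8494
|b| = sqrt(400+400) = 28.2843
cos(theta) = 40/(sqrt(394)*sqrt(800)) = 40/sqrt(315200) = 0.071247
theta = arccos(40/sqrt(315200)) = 85.9144 degrees

a·b = 40, theta = 85.9144 deg


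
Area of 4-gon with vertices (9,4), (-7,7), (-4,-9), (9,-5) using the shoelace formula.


sum(xi*y_{i+1}) = 9*7 - 7*(-9) - 4*(-5) + 9*4 = 182
sum(yi*x_{i+1}) = 4*(-7) + 7*(-4) - 9*9 - 5*9 = -182
Area = |182 + 182|/2 = 364/2 = 182.0000

182.0000 sq units


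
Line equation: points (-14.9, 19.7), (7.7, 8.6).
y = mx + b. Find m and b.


m = (-11.1)/(22.6) = -0.4912
b = y1 - m*x1 = 19.7 - (-11.1*(-14.9))/(22.6) = 19.7 - 7.3181 = 12.3819

y = -0.4912x + 12.3819


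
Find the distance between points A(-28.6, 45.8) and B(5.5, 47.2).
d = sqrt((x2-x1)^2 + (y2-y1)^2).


dx = 5.5 + 28.6 = 34.1
dy = 47.2 - 45.8 = 1.4
d = sqrt(1162.81 + 1.96) = sqrt(1164.77) = 34.1287

34.1287


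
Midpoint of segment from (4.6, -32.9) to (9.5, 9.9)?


Mx = (4.6 + 9.5)/2 = 14.1/2 = 7.0500
My = (-32.9 + 9.9)/2 = -23.0/2 = -11.5000

(7.0500, -11.5000)


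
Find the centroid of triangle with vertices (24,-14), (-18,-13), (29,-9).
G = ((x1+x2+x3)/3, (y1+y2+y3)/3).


Gx = (24- 18+29)/3 = 35/3 = 11.6667
Gy = (-14- 13- 9)/3 = -36/3 = -12.0000

G = (11.6667, -12.0000)


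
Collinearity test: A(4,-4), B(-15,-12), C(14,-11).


4*(-12+ 11) - 15*(-11+ 4) + 14*(-4+ 12)
= -4 + 105 + 112 = 213

No, not collinear (determinant = 213)


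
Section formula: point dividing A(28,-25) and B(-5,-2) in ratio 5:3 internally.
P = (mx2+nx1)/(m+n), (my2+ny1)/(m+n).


Px = (5*(-5) + 3*28)/8 = 59/8 = 7.3750
Py = (5*(-2) + 3*(-25))/8 = -85/8 = -10.6250

P = (7.3750, -10.6250)


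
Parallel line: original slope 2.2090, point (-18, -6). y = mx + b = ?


Parallel lines have equal slopes.
m2 = 2.2090
b2 = -6 - 2.2090*(-18) = 33.7620

y = 2.2090x + 33.7620


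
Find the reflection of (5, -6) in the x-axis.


Reflection rule for x-axis: (x, -y)
(5, -6) -> (5, 6)

(5, 6)


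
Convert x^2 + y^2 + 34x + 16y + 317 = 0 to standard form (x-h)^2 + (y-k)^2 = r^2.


h = -D/2 = -34/2 = -17
k = -E/2 = -16/2 = -8
r^2 = h^2 + k^2 - F = 289 + 64 - 317 = 36
r = 6

Center (-17, -8), radius = 6


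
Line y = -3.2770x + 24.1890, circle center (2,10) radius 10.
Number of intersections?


Substitute y = -3.2770x + 24.1890: (x-2)^2 + (-3.2770x+24.1890-10)^2 = 100
Expand to Ax^2 + Bx + C = 0, where b-k = 14.189
A = 1+m^2 = 11.738729
B = 2(m(b-k) - h) = 2(-3.2770*14.189 - 2) = -96.994706
C = h^2 + (b-k)^2 - r^2 = 4 + 201.327721 - 100 = 105.327721
disc = B^2-4AC = 9407.9730 - 4945.6543 = 4462.3187
disc > 0

2 intersection points


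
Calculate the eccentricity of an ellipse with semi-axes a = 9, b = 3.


c = sqrt(81-9) = sqrt(72) = 8.4853
e = c/a = sqrt(72)/9 = 0.9428

e = 0.9428


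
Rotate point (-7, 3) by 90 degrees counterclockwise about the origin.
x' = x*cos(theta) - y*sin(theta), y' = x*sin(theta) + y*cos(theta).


cos(90) = 0, sin(90) = 1
x' = -7*0 - 3*1 = -3
y' = -7*1 + 3*0 = -7

(-3, -7)


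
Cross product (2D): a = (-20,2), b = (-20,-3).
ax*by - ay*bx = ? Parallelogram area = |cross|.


cross = -20*(-3) - 2*(-20) = 60 + 40 = 100
Parallelogram area = |100| = 100

cross = 100, parallelogram area = 100


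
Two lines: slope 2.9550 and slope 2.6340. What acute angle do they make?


m1-m2 = 0.321
1+m1*m2 = 8.78347
tan(theta) = |0.321/8.78347| = 0.036546
theta = arctan(|0.321/8.78347|) = 2.0930 degrees (acute angle)

2.0930 degrees


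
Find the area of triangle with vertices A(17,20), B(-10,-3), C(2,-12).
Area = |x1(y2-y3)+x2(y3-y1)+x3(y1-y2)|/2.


17*(-3+ 12) = 153
-10*(-12-20) = 320
2*(20+ 3) = 46
sum = 519
Area = |519|/2 = 259.5000

259.5000 sq units


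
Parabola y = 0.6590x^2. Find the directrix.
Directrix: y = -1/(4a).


a = 0.6590
1/(4a) = 0.3794
directrix: y = -0.3794 = -0.3794

y = -0.3794


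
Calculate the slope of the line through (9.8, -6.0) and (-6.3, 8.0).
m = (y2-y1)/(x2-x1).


dy = 8.0 + 6.0 = 14.0
dx = -6.3 - 9.8 = -16.1
m = 14.0/(-16.1) = -0.8696

m = -0.8696


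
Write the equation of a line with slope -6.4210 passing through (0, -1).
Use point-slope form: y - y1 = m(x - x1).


y + 1 = -6.4210(x - 0)
y = -6.4210x - 1 + 6.4210*0
y = -6.4210x - 1.0000

y = -6.4210x - 1.0000


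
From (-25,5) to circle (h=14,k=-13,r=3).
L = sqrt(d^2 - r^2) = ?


d = sqrt((-25-14)^2 + (5+ 13)^2) = sqrt(1521+324) = 42.9535
L = sqrt(1845.0000 - 9) = sqrt(1836.0000) = 42.8486

42.8486


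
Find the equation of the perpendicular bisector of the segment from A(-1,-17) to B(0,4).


Midpoint = (-0.5, -6.5)
Slope of AB = dy/dx = 21/1 = 21.0000
Perp slope = -dx/dy = -1/21 = -0.0476
b = My - (perp slope)*Mx = -6.5 + (1*(-0.5))/21 = -6.5 - 0.0238 = -6.5238

y = -0.0476x - 6.5238


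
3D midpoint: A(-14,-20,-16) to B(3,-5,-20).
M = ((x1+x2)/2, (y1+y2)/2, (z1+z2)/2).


Mx = (-14+3)/2 = -5.5000
My = (-20- 5)/2 = -12.5000
Mz = (-16- 20)/2 = -18.0000

M = (-5.5000, -12.5000, -18.0000)


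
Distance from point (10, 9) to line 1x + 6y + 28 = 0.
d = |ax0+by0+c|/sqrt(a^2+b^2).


|1*10 + 6*9 + 28| = |92| = 92
sqrt(1 + 36) = sqrt(37) = 6.0828
d = 92/sqrt(37) = 15.1247

15.1247


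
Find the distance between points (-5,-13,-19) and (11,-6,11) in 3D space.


dx=16, dy=7, dz=30
d = sqrt(256+49+900) = sqrt(1205) = 34.7131

34.7131


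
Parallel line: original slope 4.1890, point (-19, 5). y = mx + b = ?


Parallel lines have equal slopes.
m2 = 4.1890
b2 = 5 - 4.1890*(-19) = 84.5910

y = 4.1890x + 84.5910


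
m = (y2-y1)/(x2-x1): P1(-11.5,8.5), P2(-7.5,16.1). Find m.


dy = 16.1 - 8.5 = 7.6
dx = -7.5 + 11.5 = 4.0
m = 7.6/4.0 = 1.9000

m = 1.9000


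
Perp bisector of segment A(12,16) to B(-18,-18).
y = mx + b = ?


Midpoint = (-3, -1)
Slope of AB = dy/dx = -34/(-30) = 1.1333
Perp slope = -dx/dy = -30/34 = -0.8824
b = My - (perp slope)*Mx = -1 + (-30*(-3))/(-34) = -1 - 2.6471 = -3.6471

y = -0.8824x - 3.6471


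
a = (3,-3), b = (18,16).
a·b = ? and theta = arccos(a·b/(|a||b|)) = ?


a·b = 3*18 - 3*16 = 54 - 48 = 6
|a| = sqrt(9+9) = 4.2426
|b| = sqrt(324+256) = 24.0832
cos(theta) = 6/(sqrt(18)*sqrt(580)) = 6/sqrt(10440) = 0.058722
theta = arccos(6/sqrt(10440)) = 86.6335 degrees

a·b = 6, theta = 86.6335 deg


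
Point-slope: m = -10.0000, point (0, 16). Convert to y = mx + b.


y - 16 = -10.0000(x - 0)
y = -10.0000x + 16 + 10.0000*0
y = -10.0000x + 16.0000

y = -10.0000x + 16.0000


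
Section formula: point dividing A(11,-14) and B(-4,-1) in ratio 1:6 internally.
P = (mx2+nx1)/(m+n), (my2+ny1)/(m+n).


Px = (1*(-4) + 6*11)/7 = 62/7 = 8.8571
Py = (1*(-1) + 6*(-14))/7 = -85/7 = -12.1429

P = (8.8571, -12.1429)


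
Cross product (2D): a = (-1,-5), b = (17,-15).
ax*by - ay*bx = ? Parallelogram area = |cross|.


cross = -1*(-15) + 5*17 = 15 + 85 = 100
Parallelogram area = |100| = 100

cross = 100, parallelogram area = 100


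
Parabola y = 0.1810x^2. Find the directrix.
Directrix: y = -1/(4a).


a = 0.1810
1/(4a) = 1.3812
directrix: y = -1.3812 = -1.3812

y = -1.3812


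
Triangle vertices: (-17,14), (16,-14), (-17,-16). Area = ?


-17*(-14+ 16) = -34
16*(-16-14) = -480
-17*(14+ 14) = -476
sum = -990
Area = |-990|/2 = 495.0000

495.0000 sq units


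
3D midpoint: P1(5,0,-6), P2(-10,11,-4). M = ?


Mx = (5- 10)/2 = -2.5000
My = (0+11)/2 = 5.5000
Mz = (-6- 4)/2 = -5.0000

M = (-2.5000, 5.5000, -5.0000)


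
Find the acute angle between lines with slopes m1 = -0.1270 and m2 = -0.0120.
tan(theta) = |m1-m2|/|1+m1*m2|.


m1-m2 = -0.115
1+m1*m2 = 1.001524
tan(theta) = |-0.115/1.001524| = 0.114825
theta = arctan(|-0.115/1.001524|) = 6.5503 degrees (acute angle)

6.5503 degrees


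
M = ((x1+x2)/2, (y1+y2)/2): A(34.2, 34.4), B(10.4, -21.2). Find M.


Mx = (34.2 + 10.4)/2 = 44.6/2 = 22.3000
My = (34.4 - 21.2)/2 = 13.2/2 = 6.6000

(22.3000, 6.6000)


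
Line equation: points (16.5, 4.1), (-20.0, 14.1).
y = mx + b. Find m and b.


m = (10.0)/(-36.5) = -0.2740
b = y1 - m*x1 = 4.1 - (10.0*16.5)/(-36.5) = 4.1 + 4.5205 = 8.6205

y = -0.2740x + 8.6205


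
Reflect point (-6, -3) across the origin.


Reflection rule for origin: (-x, -y)
(-6, -3) -> (6, 3)

(6, 3)


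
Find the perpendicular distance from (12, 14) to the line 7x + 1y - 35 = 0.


|7*12 + 1*14 - 35| = |63| = 63
sqrt(49 + 1) = sqrt(50) = 7.0711
d = 63/sqrt(50) = 8.9095

8.9095


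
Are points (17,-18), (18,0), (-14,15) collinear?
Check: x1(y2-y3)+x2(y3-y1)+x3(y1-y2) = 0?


17*(0-15) + 18*(15+ 18) - 14*(-18-0)
= -255 + 594 + 252 = 591

No, not collinear (determinant = 591)


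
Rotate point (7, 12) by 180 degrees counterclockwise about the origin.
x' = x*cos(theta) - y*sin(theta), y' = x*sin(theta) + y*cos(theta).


cos(180) = -1, sin(180) = 0
x' = 7*(-1) - 12*0 = -7
y' = 7*0 + 12*(-1) = -12

(-7, -12)


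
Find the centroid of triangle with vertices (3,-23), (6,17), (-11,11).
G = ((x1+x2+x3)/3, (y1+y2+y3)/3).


Gx = (3+6- 11)/3 = -2/3 = -0.6667
Gy = (-23+17+11)/3 = 5/3 = 1.6667

G = (-0.6667, 1.6667)


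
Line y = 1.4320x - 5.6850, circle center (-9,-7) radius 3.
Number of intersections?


Substitute y = 1.4320x - 5.6850: (x+ 9)^2 + (1.4320x- 5.6850+ 7)^2 = 9
Expand to Ax^2 + Bx + C = 0, where b-k = 1.315
A = 1+m^2 = 3.050624
B = 2(m(b-k) - h) = 2(1.4320*1.315 + 9) = 21.76616
C = h^2 + (b-k)^2 - r^2 = 81 + 1.729225 - 9 = 73.729225
disc = B^2-4AC = 473.7657 - 899.6806 = -425.9149
disc < 0

0 intersection points


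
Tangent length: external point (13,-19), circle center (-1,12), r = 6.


d = sqrt((13+ 1)^2 + (-19-12)^2) = sqrt(196+961) = 34.0147
L = sqrt(1157.0000 - 36) = sqrt(1121.0000) = 33.4813

33.4813


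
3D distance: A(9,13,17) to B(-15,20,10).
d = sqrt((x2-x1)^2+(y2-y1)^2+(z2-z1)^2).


dx=-24, dy=7, dz=-7
d = sqrt(576+49+49) = sqrt(674) = 25.9615

25.9615


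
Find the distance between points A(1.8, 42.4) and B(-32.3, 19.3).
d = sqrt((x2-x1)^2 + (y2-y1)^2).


dx = -32.3 - 1.8 = -34.1
dy = 19.3 - 42.4 = -23.1
d = sqrt(1162.81 + 533.61) = sqrt(1696.42) = 41.1876

41.1876


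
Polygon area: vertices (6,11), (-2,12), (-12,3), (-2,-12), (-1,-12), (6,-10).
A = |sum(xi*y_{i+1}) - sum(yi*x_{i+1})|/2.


sum(xi*y_{i+1}) = 6*12 - 2*3 - 12*(-12) - 2*(-12) - 1*(-10) + 6*11 = 310
sum(yi*x_{i+1}) = 11*(-2) + 12*(-12) + 3*(-2) - 12*(-1) - 12*6 - 10*6 = -292
Area = |310 + 292|/2 = 602/2 = 301.0000

301.0000 sq units


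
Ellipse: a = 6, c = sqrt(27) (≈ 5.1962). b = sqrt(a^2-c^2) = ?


b^2 = 6^2 - (sqrt(27))^2 = 36 - 27 = 9
b = sqrt(9) = 3

b = 3


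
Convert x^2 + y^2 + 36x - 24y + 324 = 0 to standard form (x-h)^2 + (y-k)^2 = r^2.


h = -D/2 = -36/2 = -18
k = -E/2 = 24/2 = 12
r^2 = h^2 + k^2 - F = 324 + 144 - 324 = 144
r = 12

Center (-18, 12), radius = 12


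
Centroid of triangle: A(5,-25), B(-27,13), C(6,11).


Gx = (5- 27+6)/3 = -16/3 = -5.3333
Gy = (-25+13+11)/3 = -1/3 = -0.3333

G = (-5.3333, -0.3333)


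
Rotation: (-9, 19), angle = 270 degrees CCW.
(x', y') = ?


cos(270) = 0, sin(270) = -1
x' = -9*0 - 19*(-1) = 19
y' = -9*(-1) + 19*0 = 9

(19, 9)


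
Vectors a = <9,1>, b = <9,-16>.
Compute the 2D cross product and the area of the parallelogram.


cross = 9*(-16) - 1*9 = -144 - 9 = -153
Parallelogram area = |-153| = 153

cross = -153, parallelogram area = 153


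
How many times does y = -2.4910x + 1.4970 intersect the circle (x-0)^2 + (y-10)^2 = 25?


Substitute y = -2.4910x + 1.4970: (x-0)^2 + (-2.4910x+1.4970-10)^2 = 25
Expand to Ax^2 + Bx + C = 0, where b-k = -8.503
A = 1+m^2 = 7.205081
B = 2(m(b-k) - h) = 2(-2.4910*(-8.503) - 0) = 42.361946
C = h^2 + (b-k)^2 - r^2 = 0 + 72.301009 - 25 = 47.301009
disc = B^2-4AC = 1794.5345 - 1363.2304 = 431.3041
disc > 0

2 intersection points


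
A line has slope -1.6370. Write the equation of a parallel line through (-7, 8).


Parallel lines have equal slopes.
m2 = -1.6370
b2 = 8 + 1.6370*(-7) = -3.4590

y = -1.6370x - 3.4590


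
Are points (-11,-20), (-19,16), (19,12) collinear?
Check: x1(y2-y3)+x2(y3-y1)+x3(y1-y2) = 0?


-11*(16-12) - 19*(12+ 20) + 19*(-20-16)
= -44 - 608 - 684 = -1336

No, not collinear (determinant = -1336)


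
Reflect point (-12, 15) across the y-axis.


Reflection rule for y-axis: (-x, y)
(-12, 15) -> (12, 15)

(12, 15)


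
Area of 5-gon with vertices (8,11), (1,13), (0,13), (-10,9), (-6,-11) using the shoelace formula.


sum(xi*y_{i+1}) = 8*13 + 1*13 + 0*9 - 10*(-11) - 6*11 = 161
sum(yi*x_{i+1}) = 11*1 + 13*0 + 13*(-10) + 9*(-6) - 11*8 = -261
Area = |161 + 261|/2 = 422/2 = 211.0000

211.0000 sq units


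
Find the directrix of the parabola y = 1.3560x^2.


a = 1.3560
1/(4a) = 0.1844
directrix: y = -0.1844 = -0.1844

y = -0.1844


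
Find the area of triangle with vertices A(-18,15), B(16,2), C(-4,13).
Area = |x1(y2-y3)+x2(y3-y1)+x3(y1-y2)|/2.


-18*(2-13) = 198
16*(13-15) = -32
-4*(15-2) = -52
sum = 114
Area = |114|/2 = 57.0000

57.0000 sq units


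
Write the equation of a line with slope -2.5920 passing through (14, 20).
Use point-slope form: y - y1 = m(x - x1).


y - 20 = -2.5920(x - 14)
y = -2.5920x + 20 + 2.5920*14
y = -2.5920x + 56.2880

y = -2.5920x + 56.2880


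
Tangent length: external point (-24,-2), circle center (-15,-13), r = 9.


d = sqrt((-24+ 15)^2 + (-2+ 13)^2) = sqrt(81+121) = 14.2127
L = sqrt(202.0000 - 81) = sqrt(121.0000) = 11.0000

11.0000


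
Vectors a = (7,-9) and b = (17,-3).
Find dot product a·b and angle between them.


a·b = 7*17 - 9*(-3) = 119 + 27 = 146
|a| = sqrt(49+81) = 11.4018
|b| = sqrt(289+9) = 17.2627
cos(theta) = 146/(sqrt(130)*sqrt(298)) = 146/sqrt(38740) = 0.741776
theta = arccos(146/sqrt(38740)) = 42.1170 degrees

a·b = 146, theta = 42.1170 deg


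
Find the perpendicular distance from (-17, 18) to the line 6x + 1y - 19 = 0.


|6*(-17) + 1*18 - 19| = |-103| = 103
sqrt(36 + 1) = sqrt(37) = 6.0828
d = 103/sqrt(37) = 16.9331

16.9331


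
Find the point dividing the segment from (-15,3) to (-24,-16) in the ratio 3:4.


Px = (3*(-24) + 4*(-15))/7 = -132/7 = -18.8571
Py = (3*(-16) + 4*3)/7 = -36/7 = -5.1429

P = (-18.8571, -5.1429)


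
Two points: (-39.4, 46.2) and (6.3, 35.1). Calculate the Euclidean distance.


dx = 6.3 + 39.4 = 45.7
dy = 35.1 - 46.2 = -11.1
d = sqrt(2088.49 + 123.21) = sqrt(2211.7) = 47.0287

47.0287


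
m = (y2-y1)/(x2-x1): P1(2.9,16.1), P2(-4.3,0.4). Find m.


dy = 0.4 - 16.1 = -15.7
dx = -4.3 - 2.9 = -7.2
m = -15.7/(-7.2) = 2.1806

m = 2.1806


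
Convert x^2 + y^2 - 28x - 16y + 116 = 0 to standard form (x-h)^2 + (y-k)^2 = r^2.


h = -D/2 = 28/2 = 14
k = -E/2 = 16/2 = 8
r^2 = h^2 + k^2 - F = 196 + 64 - 116 = 144
r = 12

Center (14, 8), radius = 12


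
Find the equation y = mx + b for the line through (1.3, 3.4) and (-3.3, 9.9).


m = (6.5)/(-4.6) = -1.4130
b = y1 - m*x1 = 3.4 - (6.5*1.3)/(-4.6) = 3.4 + 1.8370 = 5.2370

y = -1.4130x + 5.2370


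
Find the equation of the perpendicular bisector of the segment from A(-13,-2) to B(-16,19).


Midpoint = (-14.5, 8.5)
Slope of AB = dy/dx = 21/(-3) = -7.0000
Perp slope = -dx/dy = 3/21 = 0.1429
b = My - (perp slope)*Mx = 8.5 + (-3*(-14.5))/21 = 8.5 + 2.0714 = 10.5714

y = 0.1429x + 10.5714


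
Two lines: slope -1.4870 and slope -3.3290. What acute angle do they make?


m1-m2 = 1.842
1+m1*m2 = 5.950223
tan(theta) = |1.842/5.950223| = 0.309568
theta = arctan(|1.842/5.950223|) = 17.2009 degrees (acute angle)

17.2009 degrees


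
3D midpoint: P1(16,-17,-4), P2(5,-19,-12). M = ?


Mx = (16+5)/2 = 10.5000
My = (-17- 19)/2 = -18.0000
Mz = (-4- 12)/2 = -8.0000

M = (10.5000, -18.0000, -8.0000)


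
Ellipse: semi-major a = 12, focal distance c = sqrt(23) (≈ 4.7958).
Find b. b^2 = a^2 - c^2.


b^2 = 12^2 - (sqrt(23))^2 = 144 - 23 = 121
b = sqrt(121) = 11

b = 11


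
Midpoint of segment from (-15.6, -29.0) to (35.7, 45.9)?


Mx = (-15.6 + 35.7)/2 = 20.1/2 = 10.0500
My = (-29.0 + 45.9)/2 = 16.9/2 = 8.4500

(10.0500, 8.4500)


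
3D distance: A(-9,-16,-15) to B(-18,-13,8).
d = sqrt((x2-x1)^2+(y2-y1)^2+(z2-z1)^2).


dx=-9, dy=3, dz=23
d = sqrt(81+9+529) = sqrt(619) = 24.8797

24.8797


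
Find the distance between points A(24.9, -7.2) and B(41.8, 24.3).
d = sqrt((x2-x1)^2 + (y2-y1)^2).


dx = 41.8 - 24.9 = 16.9
dy = 24.3 + 7.2 = 31.5
d = sqrt(285.61 + 992.25) = sqrt(1277.86) = 35.7472

35.7472


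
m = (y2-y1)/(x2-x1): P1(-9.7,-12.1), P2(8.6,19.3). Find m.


dy = 19.3 + 12.1 = 31.4
dx = 8.6 + 9.7 = 18.3
m = 31.4/18.3 = 1.7158

m = 1.7158


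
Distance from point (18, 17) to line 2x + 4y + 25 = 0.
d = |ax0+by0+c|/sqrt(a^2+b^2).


|2*18 + 4*17 + 25| = |129| = 129
sqrt(4 + 16) = sqrt(20) = 4.4721
d = 129/sqrt(20) = 28.8453

28.8453


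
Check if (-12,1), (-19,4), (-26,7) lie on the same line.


-12*(4-7) - 19*(7-1) - 26*(1-4)
= 36 - 114 + 78 = 0

Yes, collinear (determinant = 0)


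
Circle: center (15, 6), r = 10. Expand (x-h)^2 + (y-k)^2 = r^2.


(x-15)^2 + (y-6)^2 = 10^2
D = -2h = -30, E = -2k = -12
F = h^2+k^2-r^2 = 225+36-100 = 161

x^2 + y^2 - 30x - 12y + 161 = 0


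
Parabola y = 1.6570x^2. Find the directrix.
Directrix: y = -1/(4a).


a = 1.6570
1/(4a) = 0.1509
directrix: y = -0.1509 = -0.1509

y = -0.1509


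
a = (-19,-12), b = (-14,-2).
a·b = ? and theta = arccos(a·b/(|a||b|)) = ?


a·b = -19*(-14) - 12*(-2) = 266 + 24 = 290
|a| = sqrt(361+144) = 22.4722
|b| = sqrt(196+4) = 14.1421
cos(theta) = 290/(sqrt(505)*sqrt(200)) = 290/sqrt(101000) = 0.912509
theta = arccos(290/sqrt(101000)) = 24.1455 degrees

a·b = 290, theta = 24.1455 deg


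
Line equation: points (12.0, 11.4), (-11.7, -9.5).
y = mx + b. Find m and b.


m = (-20.9)/(-23.7) = 0.8819
b = y1 - m*x1 = 11.4 - (-20.9*12.0)/(-23.7) = 11.4 - 10.5823 = 0.8177

y = 0.8819x + 0.8177


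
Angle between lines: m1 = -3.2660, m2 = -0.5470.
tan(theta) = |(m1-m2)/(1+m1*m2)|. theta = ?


m1-m2 = -2.719
1+m1*m2 = 2.786502
tan(theta) = |-2.719/2.786502| = 0.975775
theta = arctan(|-2.719/2.786502|) = 44.2975 degrees (acute angle)

44.2975 degrees


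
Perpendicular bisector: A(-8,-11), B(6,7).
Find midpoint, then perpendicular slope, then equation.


Midpoint = (-1, -2)
Slope of AB = dy/dx = 18/14 = 1.2857
Perp slope = -dx/dy = -14/18 = -0.7778
b = My - (perp slope)*Mx = -2 + (14*(-1))/18 = -2 - 0.7778 = -2.7778

y = -0.7778x - 2.7778


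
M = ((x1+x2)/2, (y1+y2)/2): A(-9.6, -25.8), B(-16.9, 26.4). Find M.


Mx = (-9.6 - 16.9)/2 = -26.5/2 = -13.2500
My = (-25.8 + 26.4)/2 = 0.6/2 = 0.3000

(-13.2500, 0.3000)


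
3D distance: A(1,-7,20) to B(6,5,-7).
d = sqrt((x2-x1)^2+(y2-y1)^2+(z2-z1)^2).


dx=5, dy=12, dz=-27
d = sqrt(25+144+729) = sqrt(898) = 29.9666

29.9666


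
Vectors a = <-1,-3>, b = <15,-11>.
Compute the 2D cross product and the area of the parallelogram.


cross = -1*(-11) + 3*15 = 11 + 45 = 56
Parallelogram area = |56| = 56

cross = 56, parallelogram area = 56


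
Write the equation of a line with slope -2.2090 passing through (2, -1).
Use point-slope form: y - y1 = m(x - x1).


y + 1 = -2.2090(x - 2)
y = -2.2090x - 1 + 2.2090*2
y = -2.2090x + 3.4180

y = -2.2090x + 3.4180


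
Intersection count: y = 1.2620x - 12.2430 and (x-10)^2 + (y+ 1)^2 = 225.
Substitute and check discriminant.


Substitute y = 1.2620x - 12.2430: (x-10)^2 + (1.2620x- 12.2430+ 1)^2 = 225
Expand to Ax^2 + Bx + C = 0, where b-k = -11.243
A = 1+m^2 = 2.592644
B = 2(m(b-k) - h) = 2(1.2620*(-11.243) - 10) = -48.377332
C = h^2 + (b-k)^2 - r^2 = 100 + 126.405049 - 225 = 1.405049
disc = B^2-4AC = 2340.3663 - 14.5712 = 2325.7951
disc > 0

2 intersection points


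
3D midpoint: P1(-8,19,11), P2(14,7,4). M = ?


Mx = (-8+14)/2 = 3.0000
My = (19+7)/2 = 13.0000
Mz = (11+4)/2 = 7.5000

M = (3.0000, 13.0000, 7.5000)
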